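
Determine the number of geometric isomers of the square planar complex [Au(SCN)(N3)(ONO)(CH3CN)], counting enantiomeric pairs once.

3

Working through the distinct placements yields 3 geometric isomers: (CH3CN/ONO trans, N3/SCN trans); (CH3CN/SCN trans, N3/ONO trans); (CH3CN/N3 trans, ONO/SCN trans).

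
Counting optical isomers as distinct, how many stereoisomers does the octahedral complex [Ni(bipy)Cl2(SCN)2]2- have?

4

An octahedron has six vertices in three trans pairs; every non-trans pair is cis.
Each bipy is bidentate and must span two cis positions.
Systematic placement gives 3 geometric isomers: Cl trans, SCN cis; Cl cis, SCN cis (chiral); Cl cis, SCN trans.
One of these lacks any improper symmetry element and so occurs as an enantiomeric pair, giving 3 + 1 = 4 stereoisomers in total.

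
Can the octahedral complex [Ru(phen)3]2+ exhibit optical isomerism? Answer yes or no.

yes

The six octahedral sites form three mutually perpendicular trans pairs.
Each phen is bidentate and must span two cis positions.
Only one geometric arrangement is possible; it has no improper symmetry element, so it exists as a pair of enantiomers (2 stereoisomers).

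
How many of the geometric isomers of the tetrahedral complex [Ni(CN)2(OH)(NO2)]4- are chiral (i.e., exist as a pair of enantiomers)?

0

All four vertices of a tetrahedron are equivalent and mutually adjacent, so cis/trans isomerism cannot arise.
Only one geometric arrangement is possible.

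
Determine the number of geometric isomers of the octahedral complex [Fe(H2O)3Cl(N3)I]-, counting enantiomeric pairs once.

The six octahedral sites form three mutually perpendicular trans pairs.
Working through the distinct placements yields 4 geometric isomers: H2O mer (3 arrangements); H2O fac (chiral).

4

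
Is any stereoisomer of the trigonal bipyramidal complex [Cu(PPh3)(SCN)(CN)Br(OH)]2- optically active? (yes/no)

yes

In a trigonal bipyramid the two axial positions differ from the three equatorial ones.
Systematic enumeration (placing each ligand type in turn and discarding arrangements equivalent by rotation or reflection) gives 10 geometric isomers.
Of these, 10 lack any improper symmetry element and so occur as enantiomeric pairs, giving 10 + 10 = 20 stereoisomers in total.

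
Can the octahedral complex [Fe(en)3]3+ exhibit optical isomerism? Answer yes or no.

yes

The six octahedral sites form three mutually perpendicular trans pairs.
Each en is bidentate and must span two cis positions.
Only one geometric arrangement is possible; it has no improper symmetry element, so it exists as a pair of enantiomers (2 stereoisomers).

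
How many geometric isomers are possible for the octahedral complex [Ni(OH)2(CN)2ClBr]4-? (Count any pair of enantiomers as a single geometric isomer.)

The six octahedral sites form three mutually perpendicular trans pairs.
There are 6 geometric isomers: OH trans, CN cis; OH cis, CN cis (3 arrangements, 2 chiral); OH trans, CN trans; OH cis, CN trans.

6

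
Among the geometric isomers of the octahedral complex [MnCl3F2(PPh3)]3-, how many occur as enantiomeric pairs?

In an octahedral complex each vertex has one trans partner and four cis neighbours.
There are 3 geometric isomers: Cl mer, F cis; Cl mer, F trans; Cl fac, F cis.
Each arrangement has an internal mirror plane or centre of symmetry, so none is chiral.

0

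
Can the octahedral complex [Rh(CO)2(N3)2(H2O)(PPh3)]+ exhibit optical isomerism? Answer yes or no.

In an octahedral complex each vertex has one trans partner and four cis neighbours.
The distinct arrangements are (6 in all): CO trans, N3 cis; CO trans, N3 trans; CO cis, N3 cis (3 arrangements, 2 chiral); CO cis, N3 trans.
Of these, 2 lack any improper symmetry element and so occur as enantiomeric pairs, giving 6 + 2 = 8 stereoisomers in total.

yes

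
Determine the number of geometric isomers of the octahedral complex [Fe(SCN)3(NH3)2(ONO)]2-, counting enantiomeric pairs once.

3

In an octahedral complex each vertex has one trans partner and four cis neighbours.
Working through the distinct placements yields 3 geometric isomers: SCN mer, NH3 trans; SCN mer, NH3 cis; SCN fac, NH3 cis.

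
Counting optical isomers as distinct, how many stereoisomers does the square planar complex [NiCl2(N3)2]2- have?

2

In a square planar complex each vertex has one trans partner and two cis neighbours.
Systematic placement gives 2 geometric isomers: Cl cis; Cl trans.
Each arrangement has an internal mirror plane or centre of symmetry, so none is chiral.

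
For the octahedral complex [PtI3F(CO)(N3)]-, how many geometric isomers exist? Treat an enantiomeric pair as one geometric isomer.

An octahedron has six vertices in three trans pairs; every non-trans pair is cis.
Working through the distinct placements yields 4 geometric isomers: I mer (3 arrangements); I fac (chiral).

4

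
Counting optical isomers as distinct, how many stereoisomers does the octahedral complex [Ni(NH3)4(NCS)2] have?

2

In an octahedral complex each vertex has one trans partner and four cis neighbours.
Working through the distinct placements yields 2 geometric isomers: NCS trans; NCS cis.
Each arrangement has an internal mirror plane or centre of symmetry, so none is chiral.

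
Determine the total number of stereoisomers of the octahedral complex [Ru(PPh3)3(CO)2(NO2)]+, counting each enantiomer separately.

In an octahedral complex each vertex has one trans partner and four cis neighbours.
The distinct arrangements are (3 in all): PPh3 mer, CO trans; PPh3 mer, CO cis; PPh3 fac, CO cis.
Each arrangement has an internal mirror plane or centre of symmetry, so none is chiral.

3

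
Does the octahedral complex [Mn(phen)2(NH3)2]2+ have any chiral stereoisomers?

yes

An octahedron has six vertices in three trans pairs; every non-trans pair is cis.
Each phen is bidentate and must span two cis positions.
The distinct arrangements are (2 in all): NH3 trans; NH3 cis (chiral).
One of these lacks any improper symmetry element and so occurs as an enantiomeric pair, giving 2 + 1 = 3 stereoisomers in total.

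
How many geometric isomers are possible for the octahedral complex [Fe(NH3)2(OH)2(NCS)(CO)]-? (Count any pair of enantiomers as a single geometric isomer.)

In an octahedral complex each vertex has one trans partner and four cis neighbours.
Systematic placement gives 6 geometric isomers: NH3 trans, OH trans; NH3 cis, OH cis (3 arrangements, 2 chiral); NH3 cis, OH trans; NH3 trans, OH cis.

6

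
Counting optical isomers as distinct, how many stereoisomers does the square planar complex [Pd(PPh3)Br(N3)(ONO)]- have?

A square has two trans pairs of vertices; adjacent vertices are cis.
Systematic placement gives 3 geometric isomers: (Br/ONO trans, N3/PPh3 trans); (Br/PPh3 trans, N3/ONO trans); (Br/N3 trans, ONO/PPh3 trans).
Each arrangement has an internal mirror plane or centre of symmetry, so none is chiral.

3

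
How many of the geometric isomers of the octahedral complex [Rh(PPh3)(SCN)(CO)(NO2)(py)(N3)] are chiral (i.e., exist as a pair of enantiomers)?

15

In an octahedral complex each vertex has one trans partner and four cis neighbours.
Placing the ligands in turn and identifying arrangements related by rotation or reflection leaves 15 distinct geometric isomers.
Of these, 15 lack any improper symmetry element and so occur as enantiomeric pairs, giving 15 + 15 = 30 stereoisomers in total.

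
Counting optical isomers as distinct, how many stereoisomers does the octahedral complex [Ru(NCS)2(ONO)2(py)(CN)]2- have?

The six octahedral sites form three mutually perpendicular trans pairs.
Working through the distinct placements yields 6 geometric isomers: NCS cis, ONO cis (3 arrangements, 2 chiral); NCS cis, ONO trans; NCS trans, ONO cis; NCS trans, ONO trans.
Of these, 2 lack any improper symmetry element and so occur as enantiomeric pairs, giving 6 + 2 = 8 stereoisomers in total.

8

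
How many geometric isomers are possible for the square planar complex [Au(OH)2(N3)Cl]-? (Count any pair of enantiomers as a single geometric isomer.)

In a square planar complex each vertex has one trans partner and two cis neighbours.
There are 2 geometric isomers: OH cis; OH trans.

2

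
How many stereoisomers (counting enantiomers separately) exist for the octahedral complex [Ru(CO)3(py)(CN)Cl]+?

5

There are 4 geometric isomers: CO mer (3 arrangements); CO fac (chiral).
One of these lacks any improper symmetry element and so occurs as an enantiomeric pair, giving 4 + 1 = 5 stereoisomers in total.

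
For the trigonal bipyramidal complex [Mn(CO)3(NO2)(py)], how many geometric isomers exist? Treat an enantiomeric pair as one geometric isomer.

4

In a trigonal bipyramid the two axial positions differ from the three equatorial ones.
The distinct arrangements are (4 in all): NO2 equatorial, py equatorial; NO2 axial, py equatorial; NO2 equatorial, py axial; NO2 axial, py axial.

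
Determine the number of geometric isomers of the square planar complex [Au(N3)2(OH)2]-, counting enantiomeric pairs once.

2

Working through the distinct placements yields 2 geometric isomers: N3 cis; N3 trans.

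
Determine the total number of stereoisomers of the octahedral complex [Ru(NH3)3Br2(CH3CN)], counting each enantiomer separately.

3

In an octahedral complex each vertex has one trans partner and four cis neighbours.
Systematic placement gives 3 geometric isomers: NH3 mer, Br trans; NH3 mer, Br cis; NH3 fac, Br cis.
Each arrangement has an internal mirror plane or centre of symmetry, so none is chiral.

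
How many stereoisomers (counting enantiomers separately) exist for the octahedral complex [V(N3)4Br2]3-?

An octahedron has six vertices in three trans pairs; every non-trans pair is cis.
Working through the distinct placements yields 2 geometric isomers: Br trans; Br cis.
Each arrangement has an internal mirror plane or centre of symmetry, so none is chiral.

2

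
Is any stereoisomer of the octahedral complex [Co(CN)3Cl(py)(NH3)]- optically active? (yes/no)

In an octahedral complex each vertex has one trans partner and four cis neighbours.
The distinct arrangements are (4 in all): CN mer (3 arrangements); CN fac (chiral).
One of these lacks any improper symmetry element and so occurs as an enantiomeric pair, giving 4 + 1 = 5 stereoisomers in total.

yes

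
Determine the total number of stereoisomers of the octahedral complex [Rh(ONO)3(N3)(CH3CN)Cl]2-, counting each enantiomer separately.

5

The six octahedral sites form three mutually perpendicular trans pairs.
Systematic placement gives 4 geometric isomers: ONO mer (3 arrangements); ONO fac (chiral).
One of these lacks any improper symmetry element and so occurs as an enantiomeric pair, giving 4 + 1 = 5 stereoisomers in total.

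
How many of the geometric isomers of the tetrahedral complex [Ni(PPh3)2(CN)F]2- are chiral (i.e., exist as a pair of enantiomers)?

All four vertices of a tetrahedron are equivalent and mutually adjacent, so cis/trans isomerism cannot arise.
Only one geometric arrangement is possible.

0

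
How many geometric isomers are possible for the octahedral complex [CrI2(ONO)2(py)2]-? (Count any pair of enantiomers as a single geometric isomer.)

5

In an octahedral complex each vertex has one trans partner and four cis neighbours.
The distinct arrangements are (5 in all): I trans, ONO trans, py trans; I trans, ONO cis, py cis; I cis, ONO cis, py trans; I cis, ONO cis, py cis (chiral); I cis, ONO trans, py cis.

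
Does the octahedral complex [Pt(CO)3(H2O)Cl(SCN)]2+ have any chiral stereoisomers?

yes

The six octahedral sites form three mutually perpendicular trans pairs.
The distinct arrangements are (4 in all): CO mer (3 arrangements); CO fac (chiral).
One of these lacks any improper symmetry element and so occurs as an enantiomeric pair, giving 4 + 1 = 5 stereoisomers in total.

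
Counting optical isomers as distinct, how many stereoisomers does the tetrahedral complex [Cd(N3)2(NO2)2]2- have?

1

In a tetrahedral complex all four positions are equivalent and every pair of ligands is adjacent — there is no cis/trans distinction.
Only one geometric arrangement is possible.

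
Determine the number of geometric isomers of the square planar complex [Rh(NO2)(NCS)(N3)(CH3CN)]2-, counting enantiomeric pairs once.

In a square planar complex each vertex has one trans partner and two cis neighbours.
Working through the distinct placements yields 3 geometric isomers: (CH3CN/NCS trans, N3/NO2 trans); (CH3CN/NO2 trans, N3/NCS trans); (CH3CN/N3 trans, NCS/NO2 trans).

3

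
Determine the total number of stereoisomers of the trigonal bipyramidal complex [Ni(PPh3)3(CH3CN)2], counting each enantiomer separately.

The distinct arrangements are (3 in all): CH3CN both axial; CH3CN one axial, one equatorial; CH3CN both equatorial.
Each arrangement has an internal mirror plane or centre of symmetry, so none is chiral.

3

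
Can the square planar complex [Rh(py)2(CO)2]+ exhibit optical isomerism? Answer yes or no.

no

A square has two trans pairs of vertices; adjacent vertices are cis.
Systematic placement gives 2 geometric isomers: py cis; py trans.
Each arrangement has an internal mirror plane or centre of symmetry, so none is chiral.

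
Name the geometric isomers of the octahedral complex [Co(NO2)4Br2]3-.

Systematic placement gives 2 geometric isomers: Br trans; Br cis.

cis and trans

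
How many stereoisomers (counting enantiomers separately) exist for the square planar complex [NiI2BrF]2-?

2

A square has two trans pairs of vertices; adjacent vertices are cis.
Working through the distinct placements yields 2 geometric isomers: I cis; I trans.
Each arrangement has an internal mirror plane or centre of symmetry, so none is chiral.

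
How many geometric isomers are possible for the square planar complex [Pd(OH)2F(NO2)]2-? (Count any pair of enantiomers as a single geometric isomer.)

2

In a square planar complex each vertex has one trans partner and two cis neighbours.
The distinct arrangements are (2 in all): OH cis; OH trans.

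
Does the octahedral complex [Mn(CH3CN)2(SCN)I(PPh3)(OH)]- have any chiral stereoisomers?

Exhaustive case analysis gives 9 geometric isomers.
Of these, 6 lack any improper symmetry element and so occur as enantiomeric pairs, giving 9 + 6 = 15 stereoisomers in total.

yes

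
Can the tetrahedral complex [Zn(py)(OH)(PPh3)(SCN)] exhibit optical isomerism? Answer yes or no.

In a tetrahedral complex all four positions are equivalent and every pair of ligands is adjacent — there is no cis/trans distinction.
Only one geometric arrangement is possible; it has no improper symmetry element, so it exists as a pair of enantiomers (2 stereoisomers).

yes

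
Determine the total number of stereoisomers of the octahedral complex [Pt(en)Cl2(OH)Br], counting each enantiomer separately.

Each en is bidentate and must span two cis positions.
Working through the distinct placements yields 4 geometric isomers: Cl cis (3 arrangements, 2 chiral); Cl trans.
Of these, 2 lack any improper symmetry element and so occur as enantiomeric pairs, giving 4 + 2 = 6 stereoisomers in total.

6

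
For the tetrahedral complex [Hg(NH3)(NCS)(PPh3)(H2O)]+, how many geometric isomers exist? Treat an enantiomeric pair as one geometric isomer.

All four vertices of a tetrahedron are equivalent and mutually adjacent, so cis/trans isomerism cannot arise.
Only one geometric arrangement is possible; it has no improper symmetry element, so it exists as a pair of enantiomers (2 stereoisomers).

1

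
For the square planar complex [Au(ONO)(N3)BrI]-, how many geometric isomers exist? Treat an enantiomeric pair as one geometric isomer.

A square has two trans pairs of vertices; adjacent vertices are cis.
There are 3 geometric isomers: (Br/N3 trans, I/ONO trans); (Br/ONO trans, I/N3 trans); (Br/I trans, N3/ONO trans).

3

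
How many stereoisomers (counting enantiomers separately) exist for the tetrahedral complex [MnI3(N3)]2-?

All four vertices of a tetrahedron are equivalent and mutually adjacent, so cis/trans isomerism cannot arise.
Only one geometric arrangement is possible.

1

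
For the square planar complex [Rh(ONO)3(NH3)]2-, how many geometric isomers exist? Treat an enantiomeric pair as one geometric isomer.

1

In a square planar complex each vertex has one trans partner and two cis neighbours.
Only one geometric arrangement is possible.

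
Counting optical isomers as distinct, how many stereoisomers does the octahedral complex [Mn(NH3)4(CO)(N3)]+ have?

Systematic placement gives 2 geometric isomers: CO and N3 mutually trans; CO and N3 mutually cis.
Each arrangement has an internal mirror plane or centre of symmetry, so none is chiral.

2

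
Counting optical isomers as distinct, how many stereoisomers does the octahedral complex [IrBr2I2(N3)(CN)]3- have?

An octahedron has six vertices in three trans pairs; every non-trans pair is cis.
The distinct arrangements are (6 in all): Br trans, I cis; Br trans, I trans; Br cis, I cis (3 arrangements, 2 chiral); Br cis, I trans.
Of these, 2 lack any improper symmetry element and so occur as enantiomeric pairs, giving 6 + 2 = 8 stereoisomers in total.

8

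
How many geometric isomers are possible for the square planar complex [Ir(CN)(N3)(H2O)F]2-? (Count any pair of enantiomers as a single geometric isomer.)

A square has two trans pairs of vertices; adjacent vertices are cis.
Systematic placement gives 3 geometric isomers: (CN/H2O trans, F/N3 trans); (CN/N3 trans, F/H2O trans); (CN/F trans, H2O/N3 trans).

3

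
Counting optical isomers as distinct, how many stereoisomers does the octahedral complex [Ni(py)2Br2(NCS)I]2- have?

8

The six octahedral sites form three mutually perpendicular trans pairs.
Working through the distinct placements yields 6 geometric isomers: py trans, Br trans; py cis, Br trans; py trans, Br cis; py cis, Br cis (3 arrangements, 2 chiral).
Of these, 2 lack any improper symmetry element and so occur as enantiomeric pairs, giving 6 + 2 = 8 stereoisomers in total.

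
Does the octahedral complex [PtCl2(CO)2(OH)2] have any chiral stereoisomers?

In an octahedral complex each vertex has one trans partner and four cis neighbours.
Systematic placement gives 5 geometric isomers: Cl trans, CO trans, OH trans; Cl cis, CO trans, OH cis; Cl cis, CO cis, OH trans; Cl cis, CO cis, OH cis (chiral); Cl trans, CO cis, OH cis.
One of these lacks any improper symmetry element and so occurs as an enantiomeric pair, giving 5 + 1 = 6 stereoisomers in total.

yes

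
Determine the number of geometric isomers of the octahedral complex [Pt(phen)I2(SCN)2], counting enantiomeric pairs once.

In an octahedral complex each vertex has one trans partner and four cis neighbours.
Each phen is bidentate and must span two cis positions.
The distinct arrangements are (3 in all): I trans, SCN cis; I cis, SCN cis (chiral); I cis, SCN trans.

3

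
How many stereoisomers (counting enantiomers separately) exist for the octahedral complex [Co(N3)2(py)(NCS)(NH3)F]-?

15

An octahedron has six vertices in three trans pairs; every non-trans pair is cis.
Systematic enumeration (placing each ligand type in turn and discarding arrangements equivalent by rotation or reflection) gives 9 geometric isomers.
Of these, 6 lack any improper symmetry element and so occur as enantiomeric pairs, giving 9 + 6 = 15 stereoisomers in total.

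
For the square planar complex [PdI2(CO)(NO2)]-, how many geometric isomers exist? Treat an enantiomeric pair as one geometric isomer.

A square has two trans pairs of vertices; adjacent vertices are cis.
Systematic placement gives 2 geometric isomers: I cis; I trans.

2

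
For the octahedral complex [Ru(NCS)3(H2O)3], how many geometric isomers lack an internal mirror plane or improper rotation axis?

Working through the distinct placements yields 2 geometric isomers: NCS mer; NCS fac.
Each arrangement has an internal mirror plane or centre of symmetry, so none is chiral.

0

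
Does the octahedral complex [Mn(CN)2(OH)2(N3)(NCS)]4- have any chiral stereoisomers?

yes

The six octahedral sites form three mutually perpendicular trans pairs.
There are 6 geometric isomers: CN trans, OH trans; CN trans, OH cis; CN cis, OH trans; CN cis, OH cis (3 arrangements, 2 chiral).
Of these, 2 lack any improper symmetry element and so occur as enantiomeric pairs, giving 6 + 2 = 8 stereoisomers in total.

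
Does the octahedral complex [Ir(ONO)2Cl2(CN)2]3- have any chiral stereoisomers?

An octahedron has six vertices in three trans pairs; every non-trans pair is cis.
Working through the distinct placements yields 5 geometric isomers: ONO trans, Cl trans, CN trans; ONO cis, Cl cis, CN trans; ONO trans, Cl cis, CN cis; ONO cis, Cl cis, CN cis (chiral); ONO cis, Cl trans, CN cis.
One of these lacks any improper symmetry element and so occurs as an enantiomeric pair, giving 5 + 1 = 6 stereoisomers in total.

yes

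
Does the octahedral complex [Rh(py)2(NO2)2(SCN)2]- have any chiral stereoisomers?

yes

In an octahedral complex each vertex has one trans partner and four cis neighbours.
Systematic placement gives 5 geometric isomers: py trans, NO2 trans, SCN trans; py cis, NO2 trans, SCN cis; py trans, NO2 cis, SCN cis; py cis, NO2 cis, SCN cis (chiral); py cis, NO2 cis, SCN trans.
One of these lacks any improper symmetry element and so occurs as an enantiomeric pair, giving 5 + 1 = 6 stereoisomers in total.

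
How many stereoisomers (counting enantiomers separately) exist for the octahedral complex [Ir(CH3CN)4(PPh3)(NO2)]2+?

An octahedron has six vertices in three trans pairs; every non-trans pair is cis.
There are 2 geometric isomers: PPh3 and NO2 mutually trans; PPh3 and NO2 mutually cis.
Each arrangement has an internal mirror plane or centre of symmetry, so none is chiral.

2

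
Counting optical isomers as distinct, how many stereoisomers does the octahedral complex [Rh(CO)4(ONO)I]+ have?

2

In an octahedral complex each vertex has one trans partner and four cis neighbours.
There are 2 geometric isomers: ONO and I mutually trans; ONO and I mutually cis.
Each arrangement has an internal mirror plane or centre of symmetry, so none is chiral.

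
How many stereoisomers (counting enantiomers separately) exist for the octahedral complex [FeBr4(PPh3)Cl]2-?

2

The distinct arrangements are (2 in all): PPh3 and Cl mutually trans; PPh3 and Cl mutually cis.
Each arrangement has an internal mirror plane or centre of symmetry, so none is chiral.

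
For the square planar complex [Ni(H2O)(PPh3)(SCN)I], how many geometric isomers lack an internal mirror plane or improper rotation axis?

In a square planar complex each vertex has one trans partner and two cis neighbours.
There are 3 geometric isomers: (H2O/PPh3 trans, I/SCN trans); (H2O/SCN trans, I/PPh3 trans); (H2O/I trans, PPh3/SCN trans).
Each arrangement has an internal mirror plane or centre of symmetry, so none is chiral.

0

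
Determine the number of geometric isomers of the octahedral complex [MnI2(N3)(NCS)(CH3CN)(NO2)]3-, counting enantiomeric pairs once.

9

The six octahedral sites form three mutually perpendicular trans pairs.
Placing the ligands in turn and identifying arrangements related by rotation or reflection leaves 9 distinct geometric isomers.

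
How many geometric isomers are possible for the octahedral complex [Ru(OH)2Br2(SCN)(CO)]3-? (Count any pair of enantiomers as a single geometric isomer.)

6

The six octahedral sites form three mutually perpendicular trans pairs.
Systematic placement gives 6 geometric isomers: OH cis, Br trans; OH trans, Br trans; OH cis, Br cis (3 arrangements, 2 chiral); OH trans, Br cis.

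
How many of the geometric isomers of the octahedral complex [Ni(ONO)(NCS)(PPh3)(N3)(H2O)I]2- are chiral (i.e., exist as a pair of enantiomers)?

15

The six octahedral sites form three mutually perpendicular trans pairs.
Systematic enumeration (placing each ligand type in turn and discarding arrangements equivalent by rotation or reflection) gives 15 geometric isomers.
Of these, 15 lack any improper symmetry element and so occur as enantiomeric pairs, giving 15 + 15 = 30 stereoisomers in total.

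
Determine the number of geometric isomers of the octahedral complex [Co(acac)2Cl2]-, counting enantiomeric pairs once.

2

In an octahedral complex each vertex has one trans partner and four cis neighbours.
Each acac is bidentate and must span two cis positions.
The distinct arrangements are (2 in all): Cl trans; Cl cis (chiral).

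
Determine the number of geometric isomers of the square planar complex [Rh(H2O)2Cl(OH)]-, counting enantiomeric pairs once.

There are 2 geometric isomers: H2O cis; H2O trans.

2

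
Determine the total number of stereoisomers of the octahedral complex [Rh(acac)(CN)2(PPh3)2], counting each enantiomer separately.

In an octahedral complex each vertex has one trans partner and four cis neighbours.
Each acac is bidentate and must span two cis positions.
The distinct arrangements are (3 in all): CN trans, PPh3 cis; CN cis, PPh3 cis (chiral); CN cis, PPh3 trans.
One of these lacks any improper symmetry element and so occurs as an enantiomeric pair, giving 3 + 1 = 4 stereoisomers in total.

4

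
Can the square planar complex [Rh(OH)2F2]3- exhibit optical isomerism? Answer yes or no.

The distinct arrangements are (2 in all): OH cis; OH trans.
Each arrangement has an internal mirror plane or centre of symmetry, so none is chiral.

no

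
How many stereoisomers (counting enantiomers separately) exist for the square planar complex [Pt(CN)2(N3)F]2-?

In a square planar complex each vertex has one trans partner and two cis neighbours.
The distinct arrangements are (2 in all): CN cis; CN trans.
Each arrangement has an internal mirror plane or centre of symmetry, so none is chiral.

2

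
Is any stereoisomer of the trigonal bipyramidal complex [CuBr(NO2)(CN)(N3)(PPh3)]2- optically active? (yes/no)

In a trigonal bipyramid the two axial positions differ from the three equatorial ones.
Exhaustive case analysis gives 10 geometric isomers.
Of these, 10 lack any improper symmetry element and so occur as enantiomeric pairs, giving 10 + 10 = 20 stereoisomers in total.

yes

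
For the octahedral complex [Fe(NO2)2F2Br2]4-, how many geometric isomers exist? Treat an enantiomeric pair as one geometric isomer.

5

In an octahedral complex each vertex has one trans partner and four cis neighbours.
The distinct arrangements are (5 in all): NO2 trans, F trans, Br trans; NO2 cis, F cis, Br trans; NO2 trans, F cis, Br cis; NO2 cis, F cis, Br cis (chiral); NO2 cis, F trans, Br cis.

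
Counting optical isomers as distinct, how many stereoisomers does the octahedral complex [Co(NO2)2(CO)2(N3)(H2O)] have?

An octahedron has six vertices in three trans pairs; every non-trans pair is cis.
The distinct arrangements are (6 in all): NO2 trans, CO trans; NO2 cis, CO trans; NO2 trans, CO cis; NO2 cis, CO cis (3 arrangements, 2 chiral).
Of these, 2 lack any improper symmetry element and so occur as enantiomeric pairs, giving 6 + 2 = 8 stereoisomers in total.

8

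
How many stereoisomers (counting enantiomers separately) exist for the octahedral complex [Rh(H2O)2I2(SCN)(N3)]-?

An octahedron has six vertices in three trans pairs; every non-trans pair is cis.
The distinct arrangements are (6 in all): H2O trans, I trans; H2O trans, I cis; H2O cis, I cis (3 arrangements, 2 chiral); H2O cis, I trans.
Of these, 2 lack any improper symmetry element and so occur as enantiomeric pairs, giving 6 + 2 = 8 stereoisomers in total.

8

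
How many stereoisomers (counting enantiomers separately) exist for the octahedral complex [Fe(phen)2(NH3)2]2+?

In an octahedral complex each vertex has one trans partner and four cis neighbours.
Each phen is bidentate and must span two cis positions.
Systematic placement gives 2 geometric isomers: NH3 trans; NH3 cis (chiral).
One of these lacks any improper symmetry element and so occurs as an enantiomeric pair, giving 2 + 1 = 3 stereoisomers in total.

3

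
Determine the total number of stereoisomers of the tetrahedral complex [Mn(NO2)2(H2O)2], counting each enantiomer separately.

All four vertices of a tetrahedron are equivalent and mutually adjacent, so cis/trans isomerism cannot arise.
Only one geometric arrangement is possible.

1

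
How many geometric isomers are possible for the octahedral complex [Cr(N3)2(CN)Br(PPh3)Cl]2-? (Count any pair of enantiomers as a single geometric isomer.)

9

An octahedron has six vertices in three trans pairs; every non-trans pair is cis.
Exhaustive case analysis gives 9 geometric isomers.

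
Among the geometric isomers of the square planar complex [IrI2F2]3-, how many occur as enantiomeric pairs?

0

A square has two trans pairs of vertices; adjacent vertices are cis.
The distinct arrangements are (2 in all): I cis; I trans.
Each arrangement has an internal mirror plane or centre of symmetry, so none is chiral.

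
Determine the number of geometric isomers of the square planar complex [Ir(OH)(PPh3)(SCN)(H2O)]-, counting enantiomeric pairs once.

Working through the distinct placements yields 3 geometric isomers: (H2O/PPh3 trans, OH/SCN trans); (H2O/SCN trans, OH/PPh3 trans); (H2O/OH trans, PPh3/SCN trans).

3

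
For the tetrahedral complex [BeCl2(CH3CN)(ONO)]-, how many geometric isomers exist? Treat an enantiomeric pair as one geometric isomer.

1

All four vertices of a tetrahedron are equivalent and mutually adjacent, so cis/trans isomerism cannot arise.
Only one geometric arrangement is possible.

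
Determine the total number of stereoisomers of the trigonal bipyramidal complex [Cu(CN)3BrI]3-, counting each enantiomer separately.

In a trigonal bipyramid the two axial positions differ from the three equatorial ones.
The distinct arrangements are (4 in all): Br axial, I equatorial; Br axial, I axial; Br equatorial, I equatorial; Br equatorial, I axial.
Each arrangement has an internal mirror plane or centre of symmetry, so none is chiral.

4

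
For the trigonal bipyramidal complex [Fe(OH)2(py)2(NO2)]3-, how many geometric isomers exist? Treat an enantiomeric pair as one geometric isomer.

Systematic enumeration (placing each ligand type in turn and discarding arrangements equivalent by rotation or reflection) gives 5 geometric isomers.

5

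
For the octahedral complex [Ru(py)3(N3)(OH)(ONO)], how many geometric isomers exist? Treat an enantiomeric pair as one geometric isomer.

An octahedron has six vertices in three trans pairs; every non-trans pair is cis.
The distinct arrangements are (4 in all): py mer (3 arrangements); py fac (chiral).

4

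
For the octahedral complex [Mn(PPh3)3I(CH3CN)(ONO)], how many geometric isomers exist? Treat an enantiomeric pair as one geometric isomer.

An octahedron has six vertices in three trans pairs; every non-trans pair is cis.
Working through the distinct placements yields 4 geometric isomers: PPh3 mer (3 arrangements); PPh3 fac (chiral).

4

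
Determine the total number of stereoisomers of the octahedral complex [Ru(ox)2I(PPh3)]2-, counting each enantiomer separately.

An octahedron has six vertices in three trans pairs; every non-trans pair is cis.
Each ox is bidentate and must span two cis positions.
The distinct arrangements are (2 in all): I and PPh3 mutually trans; I and PPh3 mutually cis (chiral).
One of these lacks any improper symmetry element and so occurs as an enantiomeric pair, giving 2 + 1 = 3 stereoisomers in total.

3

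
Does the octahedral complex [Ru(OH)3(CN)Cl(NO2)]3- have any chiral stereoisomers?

In an octahedral complex each vertex has one trans partner and four cis neighbours.
Working through the distinct placements yields 4 geometric isomers: OH mer (3 arrangements); OH fac (chiral).
One of these lacks any improper symmetry element and so occurs as an enantiomeric pair, giving 4 + 1 = 5 stereoisomers in total.

yes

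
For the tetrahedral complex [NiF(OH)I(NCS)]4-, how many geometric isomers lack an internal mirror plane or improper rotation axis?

In a tetrahedral complex all four positions are equivalent and every pair of ligands is adjacent — there is no cis/trans distinction.
Only one geometric arrangement is possible; it has no improper symmetry element, so it exists as a pair of enantiomers (2 stereoisomers).

1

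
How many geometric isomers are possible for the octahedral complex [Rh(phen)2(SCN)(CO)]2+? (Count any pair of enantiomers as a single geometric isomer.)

2

Each phen is bidentate and must span two cis positions.
Systematic placement gives 2 geometric isomers: SCN and CO mutually trans; SCN and CO mutually cis (chiral).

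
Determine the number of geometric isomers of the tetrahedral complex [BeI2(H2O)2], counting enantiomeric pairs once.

Only one geometric arrangement is possible.

1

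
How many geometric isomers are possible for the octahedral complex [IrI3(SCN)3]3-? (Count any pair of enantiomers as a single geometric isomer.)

There are 2 geometric isomers: I mer; I fac.

2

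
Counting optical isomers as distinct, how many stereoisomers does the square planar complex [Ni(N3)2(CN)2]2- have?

2

In a square planar complex each vertex has one trans partner and two cis neighbours.
There are 2 geometric isomers: N3 cis; N3 trans.
Each arrangement has an internal mirror plane or centre of symmetry, so none is chiral.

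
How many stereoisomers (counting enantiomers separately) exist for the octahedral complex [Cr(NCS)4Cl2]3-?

Systematic placement gives 2 geometric isomers: Cl trans; Cl cis.
Each arrangement has an internal mirror plane or centre of symmetry, so none is chiral.

2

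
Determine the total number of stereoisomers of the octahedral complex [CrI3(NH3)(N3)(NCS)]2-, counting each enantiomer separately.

An octahedron has six vertices in three trans pairs; every non-trans pair is cis.
The distinct arrangements are (4 in all): I mer (3 arrangements); I fac (chiral).
One of these lacks any improper symmetry element and so occurs as an enantiomeric pair, giving 4 + 1 = 5 stereoisomers in total.

5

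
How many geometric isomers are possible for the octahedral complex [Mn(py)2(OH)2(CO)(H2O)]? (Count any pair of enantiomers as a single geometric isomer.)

An octahedron has six vertices in three trans pairs; every non-trans pair is cis.
The distinct arrangements are (6 in all): py trans, OH trans; py cis, OH cis (3 arrangements, 2 chiral); py trans, OH cis; py cis, OH trans.

6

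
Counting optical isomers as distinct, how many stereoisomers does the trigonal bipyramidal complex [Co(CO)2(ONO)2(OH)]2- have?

6

Systematic enumeration (placing each ligand type in turn and discarding arrangements equivalent by rotation or reflection) gives 5 geometric isomers.
One of these lacks any improper symmetry element and so occurs as an enantiomeric pair, giving 5 + 1 = 6 stereoisomers in total.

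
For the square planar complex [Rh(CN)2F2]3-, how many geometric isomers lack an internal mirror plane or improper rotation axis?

Systematic placement gives 2 geometric isomers: CN cis; CN trans.
Each arrangement has an internal mirror plane or centre of symmetry, so none is chiral.

0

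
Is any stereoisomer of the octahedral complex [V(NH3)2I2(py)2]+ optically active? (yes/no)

Working through the distinct placements yields 5 geometric isomers: NH3 trans, I trans, py trans; NH3 cis, I trans, py cis; NH3 cis, I cis, py trans; NH3 cis, I cis, py cis (chiral); NH3 trans, I cis, py cis.
One of these lacks any improper symmetry element and so occurs as an enantiomeric pair, giving 5 + 1 = 6 stereoisomers in total.

yes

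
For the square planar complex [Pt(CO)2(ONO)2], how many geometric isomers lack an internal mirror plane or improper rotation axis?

0

The distinct arrangements are (2 in all): CO cis; CO trans.
Each arrangement has an internal mirror plane or centre of symmetry, so none is chiral.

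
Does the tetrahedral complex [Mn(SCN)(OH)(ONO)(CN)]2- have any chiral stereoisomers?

In a tetrahedral complex all four positions are equivalent and every pair of ligands is adjacent — there is no cis/trans distinction.
Only one geometric arrangement is possible; it has no improper symmetry element, so it exists as a pair of enantiomers (2 stereoisomers).

yes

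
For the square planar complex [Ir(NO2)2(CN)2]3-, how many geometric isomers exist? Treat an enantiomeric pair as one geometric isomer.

A square has two trans pairs of vertices; adjacent vertices are cis.
Working through the distinct placements yields 2 geometric isomers: NO2 cis; NO2 trans.

2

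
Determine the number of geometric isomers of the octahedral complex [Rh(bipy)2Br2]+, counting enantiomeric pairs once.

2

In an octahedral complex each vertex has one trans partner and four cis neighbours.
Each bipy is bidentate and must span two cis positions.
Working through the distinct placements yields 2 geometric isomers: Br trans; Br cis (chiral).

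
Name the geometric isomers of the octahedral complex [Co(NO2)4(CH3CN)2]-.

cis and trans

Working through the distinct placements yields 2 geometric isomers: CH3CN trans; CH3CN cis.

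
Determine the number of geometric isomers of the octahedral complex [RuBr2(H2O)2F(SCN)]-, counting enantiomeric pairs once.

6

An octahedron has six vertices in three trans pairs; every non-trans pair is cis.
Systematic placement gives 6 geometric isomers: Br trans, H2O cis; Br trans, H2O trans; Br cis, H2O cis (3 arrangements, 2 chiral); Br cis, H2O trans.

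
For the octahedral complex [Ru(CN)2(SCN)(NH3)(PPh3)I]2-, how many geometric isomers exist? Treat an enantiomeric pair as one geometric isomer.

The six octahedral sites form three mutually perpendicular trans pairs.
Placing the ligands in turn and identifying arrangements related by rotation or reflection leaves 9 distinct geometric isomers.

9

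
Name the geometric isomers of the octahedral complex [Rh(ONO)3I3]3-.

fac and mer

In an octahedral complex each vertex has one trans partner and four cis neighbours.
The distinct arrangements are (2 in all): ONO mer; ONO fac.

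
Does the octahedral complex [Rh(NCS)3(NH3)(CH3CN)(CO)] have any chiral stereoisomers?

An octahedron has six vertices in three trans pairs; every non-trans pair is cis.
Systematic placement gives 4 geometric isomers: NCS mer (3 arrangements); NCS fac (chiral).
One of these lacks any improper symmetry element and so occurs as an enantiomeric pair, giving 4 + 1 = 5 stereoisomers in total.

yes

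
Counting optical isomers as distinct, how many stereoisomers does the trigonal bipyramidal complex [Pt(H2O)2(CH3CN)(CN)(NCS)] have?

10

In a trigonal bipyramid the two axial positions differ from the three equatorial ones.
Placing the ligands in turn and identifying arrangements related by rotation or reflection leaves 7 distinct geometric isomers.
Of these, 3 lack any improper symmetry element and so occur as enantiomeric pairs, giving 7 + 3 = 10 stereoisomers in total.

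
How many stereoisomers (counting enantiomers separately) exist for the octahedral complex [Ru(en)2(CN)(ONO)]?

3

The six octahedral sites form three mutually perpendicular trans pairs.
Each en is bidentate and must span two cis positions.
The distinct arrangements are (2 in all): CN and ONO mutually trans; CN and ONO mutually cis (chiral).
One of these lacks any improper symmetry element and so occurs as an enantiomeric pair, giving 2 + 1 = 3 stereoisomers in total.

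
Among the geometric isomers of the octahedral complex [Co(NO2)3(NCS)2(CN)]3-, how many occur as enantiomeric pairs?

0

In an octahedral complex each vertex has one trans partner and four cis neighbours.
Working through the distinct placements yields 3 geometric isomers: NO2 mer, NCS cis; NO2 mer, NCS trans; NO2 fac, NCS cis.
Each arrangement has an internal mirror plane or centre of symmetry, so none is chiral.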